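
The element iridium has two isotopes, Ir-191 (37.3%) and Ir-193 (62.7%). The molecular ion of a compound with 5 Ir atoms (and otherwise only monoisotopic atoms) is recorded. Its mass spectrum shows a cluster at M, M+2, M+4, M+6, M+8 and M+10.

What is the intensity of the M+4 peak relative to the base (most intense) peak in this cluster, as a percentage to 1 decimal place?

59.5%

(0.373 + 0.627)^5 gives M 0.0072, M+2 0.0607, M+4 0.2040, M+6 0.3429, M+8 0.2882, M+10 0.0969; the largest is M+6.
P(M+6) = C(5,3) × 0.373^2 × 0.627^3 = 10 × 0.139129 × 0.24649188 = 0.342942 (base)
P(M+4) = C(5,2) × 0.373^3 × 0.627^2 = 10 × 0.05189512 × 0.393129 = 0.204015
Relative intensity = 0.204015 / 0.342942 × 100 = 59.5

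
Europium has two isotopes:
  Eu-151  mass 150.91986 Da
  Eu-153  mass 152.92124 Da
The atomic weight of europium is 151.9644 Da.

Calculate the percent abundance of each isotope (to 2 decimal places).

Let x be the fractional abundance of Eu-151; then Eu-153 has abundance 1 − x.
150.91986·x + 152.92124·(1 − x) = 151.9644
(150.91986 − 152.92124)·x = 151.9644 − 152.92124
x = -0.95684 / -2.00138 = 0.47809 → 47.81% Eu-151, 52.19% Eu-153.

Eu-151: 47.81%, Eu-153: 52.19%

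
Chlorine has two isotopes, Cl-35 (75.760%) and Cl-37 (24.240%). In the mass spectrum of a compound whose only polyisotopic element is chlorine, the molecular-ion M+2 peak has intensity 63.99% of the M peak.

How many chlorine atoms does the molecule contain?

2

For n independent Cl atoms, I(M+2)/I(M) = n · (abundance Cl-37) / (abundance Cl-35) = n · 0.24240/0.75760.
n = 0.6399 × 0.75760/0.24240 = 2.00 ≈ 2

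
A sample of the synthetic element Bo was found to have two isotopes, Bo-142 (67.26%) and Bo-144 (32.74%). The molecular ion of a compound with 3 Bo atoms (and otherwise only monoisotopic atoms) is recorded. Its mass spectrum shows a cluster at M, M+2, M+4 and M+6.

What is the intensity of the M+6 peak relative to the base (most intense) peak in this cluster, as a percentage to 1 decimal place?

7.9%

Binomial terms of (0.6726 + 0.3274)^3: M 0.3043, M+2 0.4443, M+4 0.2163, M+6 0.0351 → M+2 is the base peak.
P(M+2) = C(3,1) × 0.6726^2 × 0.3274^1 = 3 × 0.45239076 × 0.3274 = 0.444338 (base)
P(M+6) = C(3,3) × 0.6726^0 × 0.3274^3 = 1 × 1.0000 × 0.03509425 = 0.035094
Relative intensity = 0.035094 / 0.444338 × 100 = 7.9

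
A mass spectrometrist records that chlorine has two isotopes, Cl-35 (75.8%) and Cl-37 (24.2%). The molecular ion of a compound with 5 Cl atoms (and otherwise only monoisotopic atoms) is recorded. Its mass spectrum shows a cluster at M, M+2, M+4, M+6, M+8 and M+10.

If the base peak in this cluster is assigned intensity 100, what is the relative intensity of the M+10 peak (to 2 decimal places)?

Term probabilities: M 0.2502, M+2 0.3994, M+4 0.2551, M+6 0.0814, M+8 0.0130, M+10 0.0008. Base peak = M+2.
P(M+2) = C(5,1) × 0.758^4 × 0.242^1 = 5 × 0.33012379 × 0.2420 = 0.399450 (base)
P(M+10) = C(5,5) × 0.758^0 × 0.242^5 = 1 × 1.0000 × 0.00083 = 0.000830
Relative intensity = 0.000830 / 0.399450 × 100 = 0.21

0.21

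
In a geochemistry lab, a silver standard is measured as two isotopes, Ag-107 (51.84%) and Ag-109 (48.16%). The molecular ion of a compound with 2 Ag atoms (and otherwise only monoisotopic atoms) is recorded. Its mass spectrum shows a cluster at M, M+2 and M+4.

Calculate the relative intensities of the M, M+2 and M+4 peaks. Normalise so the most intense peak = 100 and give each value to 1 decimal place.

53.8 : 100.0 : 46.5

Expanding (0.5184 + 0.4816)^2:
P(M) = 0.5184^2 = 0.268739
P(M+2) = 2 × 0.5184^1 × 0.4816^1 = 0.499323
P(M+4) = 0.4816^2 = 0.231939
The M+2 peak is largest (0.499323); scaling to 100 gives 53.8 : 100.0 : 46.5.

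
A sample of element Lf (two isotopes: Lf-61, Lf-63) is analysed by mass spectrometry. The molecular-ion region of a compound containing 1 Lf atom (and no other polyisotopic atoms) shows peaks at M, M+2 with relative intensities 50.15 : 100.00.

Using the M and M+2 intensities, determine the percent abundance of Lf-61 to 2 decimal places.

Write p for the Lf-61 fraction. I(M+2)/I(M) = [C(1,1)·p^0·(1−p)] / p^1 = 1·(1−p)/p = 100.00/50.15 = 1.9940
(1−p)/p = 1.9940/1 = 1.9940  ⇒  p = 1/(1 + 1.9940) = 0.3340
Lf-61: 33.40%, Lf-63: 66.60%.

33.40%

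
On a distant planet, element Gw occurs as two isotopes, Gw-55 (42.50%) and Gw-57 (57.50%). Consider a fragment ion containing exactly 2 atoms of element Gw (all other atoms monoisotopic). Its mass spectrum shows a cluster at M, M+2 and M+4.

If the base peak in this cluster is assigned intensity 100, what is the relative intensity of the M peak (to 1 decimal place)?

37.0

Binomial terms of (0.4250 + 0.5750)^2: M 0.1806, M+2 0.4887, M+4 0.3306 → M+2 is the base peak.
P(M+2) = C(2,1) × 0.4250^1 × 0.5750^1 = 2 × 0.4250 × 0.5750 = 0.488750 (base)
P(M) = C(2,0) × 0.4250^2 × 0.5750^0 = 1 × 0.180625 × 1.0000 = 0.180625
Relative intensity = 0.180625 / 0.488750 × 100 = 37.0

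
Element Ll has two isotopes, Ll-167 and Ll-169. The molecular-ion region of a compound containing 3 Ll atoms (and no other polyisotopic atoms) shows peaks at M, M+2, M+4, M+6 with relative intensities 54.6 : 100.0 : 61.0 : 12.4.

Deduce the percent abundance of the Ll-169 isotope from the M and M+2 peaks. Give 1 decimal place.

If p is the fraction of Ll that is Ll-167, then I(M+2)/I(M) = [C(3,1)·p^2·(1−p)] / p^3 = 3·(1−p)/p = 100.0/54.6 = 1.8315
(1−p)/p = 1.8315/3 = 0.6105  ⇒  p = 1/(1 + 0.6105) = 0.6209
Ll-167: 62.1%, Ll-169: 37.9%.

37.9%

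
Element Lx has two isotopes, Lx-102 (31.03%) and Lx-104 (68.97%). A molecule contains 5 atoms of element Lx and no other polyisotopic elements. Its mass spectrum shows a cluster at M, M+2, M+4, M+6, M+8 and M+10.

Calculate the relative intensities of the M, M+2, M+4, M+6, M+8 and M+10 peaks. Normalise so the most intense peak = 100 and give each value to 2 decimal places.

0.82 : 9.11 : 40.48 : 89.98 : 100.00 : 44.45

The 5 Lx atoms are independent, so intensities follow the terms of (0.3103 + 0.6897)^5.
P(M) = 0.3103^5 = 0.002877
P(M+2) = 5 × 0.3103^4 × 0.6897^1 = 0.031971
P(M+4) = 10 × 0.3103^3 × 0.6897^2 = 0.142123
P(M+6) = 10 × 0.3103^2 × 0.6897^3 = 0.315896
P(M+8) = 5 × 0.3103^1 × 0.6897^4 = 0.351069
P(M+10) = 0.6897^5 = 0.156063
The M+8 peak is largest (0.351069); scaling to 100 gives 0.82 : 9.11 : 40.48 : 89.98 : 100.00 : 44.45.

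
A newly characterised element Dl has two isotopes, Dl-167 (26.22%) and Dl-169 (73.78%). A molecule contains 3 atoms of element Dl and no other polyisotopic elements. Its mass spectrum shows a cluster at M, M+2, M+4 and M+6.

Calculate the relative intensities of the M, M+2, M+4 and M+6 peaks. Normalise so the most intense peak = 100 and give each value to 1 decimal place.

The 3 Dl atoms are independent, so intensities follow the terms of (0.2622 + 0.7378)^3.
P(M) = 0.2622^3 = 0.018026
P(M+2) = 3 × 0.2622^2 × 0.7378^1 = 0.152169
P(M+4) = 3 × 0.2622^1 × 0.7378^2 = 0.428185
P(M+6) = 0.7378^3 = 0.401621
The M+4 peak is largest (0.428185); scaling to 100 gives 4.2 : 35.5 : 100.0 : 93.8.

4.2 : 35.5 : 100.0 : 93.8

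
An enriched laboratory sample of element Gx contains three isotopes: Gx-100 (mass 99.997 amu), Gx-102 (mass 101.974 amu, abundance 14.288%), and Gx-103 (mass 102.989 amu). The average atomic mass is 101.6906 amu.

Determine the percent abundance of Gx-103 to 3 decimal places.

Let x and y be the fractions of Gx-100 and Gx-103. Then x + y = 1 − 0.14288 = 0.85712 and 99.997x + 102.989y = 101.6906 − 0.14288×101.974 = 87.12055488.
Substituting: 99.997x + 102.989(0.85712 − x) = 87.12055488
(99.997 − 102.989)x = -1.1533768  ⇒  x = 0.38549, y = 0.47163
Gx-100: 38.549%, Gx-103: 47.163%.

47.163%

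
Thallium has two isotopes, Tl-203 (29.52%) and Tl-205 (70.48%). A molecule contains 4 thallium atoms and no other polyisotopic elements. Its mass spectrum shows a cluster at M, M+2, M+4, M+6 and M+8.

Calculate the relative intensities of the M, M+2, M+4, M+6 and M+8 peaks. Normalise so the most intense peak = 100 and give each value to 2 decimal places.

1.84 : 17.54 : 62.83 : 100.00 : 59.69

Expanding (0.2952 + 0.7048)^4:
P(M) = 0.2952^4 = 0.007594
P(M+2) = 4 × 0.2952^3 × 0.7048^1 = 0.072523
P(M+4) = 6 × 0.2952^2 × 0.7048^2 = 0.259726
P(M+6) = 4 × 0.2952^1 × 0.7048^3 = 0.413403
P(M+8) = 0.7048^4 = 0.246754
The M+6 peak is largest (0.413403); scaling to 100 gives 1.84 : 17.54 : 62.83 : 100.00 : 59.69.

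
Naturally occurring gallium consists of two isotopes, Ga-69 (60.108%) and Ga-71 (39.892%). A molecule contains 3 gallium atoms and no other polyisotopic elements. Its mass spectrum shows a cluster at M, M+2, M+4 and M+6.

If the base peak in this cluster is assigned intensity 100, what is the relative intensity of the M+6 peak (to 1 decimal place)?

Binomial terms of (0.60108 + 0.39892)^3: M 0.2172, M+2 0.4324, M+4 0.2870, M+6 0.0635 → M+2 is the base peak.
P(M+2) = C(3,1) × 0.60108^2 × 0.39892^1 = 3 × 0.36129717 × 0.39892 = 0.432386 (base)
P(M+6) = C(3,3) × 0.60108^0 × 0.39892^3 = 1 × 1.0000 × 0.063483 = 0.063483
Relative intensity = 0.063483 / 0.432386 × 100 = 14.7

14.7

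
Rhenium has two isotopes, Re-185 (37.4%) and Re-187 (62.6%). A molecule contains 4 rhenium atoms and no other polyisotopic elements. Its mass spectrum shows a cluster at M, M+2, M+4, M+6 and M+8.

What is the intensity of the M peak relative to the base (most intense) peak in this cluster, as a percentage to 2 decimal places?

(0.374 + 0.626)^4 gives M 0.0196, M+2 0.1310, M+4 0.3289, M+6 0.3670, M+8 0.1536; the largest is M+6.
P(M+6) = C(4,3) × 0.374^1 × 0.626^3 = 4 × 0.3740 × 0.24531438 = 0.366990 (base)
P(M) = C(4,0) × 0.374^4 × 0.626^0 = 1 × 0.0195653 × 1.0000 = 0.019565
Relative intensity = 0.019565 / 0.366990 × 100 = 5.33

5.33%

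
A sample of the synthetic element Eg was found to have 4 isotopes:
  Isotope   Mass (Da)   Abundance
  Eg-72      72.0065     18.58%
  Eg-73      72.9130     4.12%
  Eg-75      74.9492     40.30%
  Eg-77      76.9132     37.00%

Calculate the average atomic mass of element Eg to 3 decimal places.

Ar = Σ fᵢ·mᵢ = 0.1858 × 72.0065 + 0.0412 × 72.9130 + 0.4030 × 74.9492 + 0.3700 × 76.9132
= 13.37881 + 3.00402 + 30.20453 + 28.45788 = 75.04524 Da

75.045 Da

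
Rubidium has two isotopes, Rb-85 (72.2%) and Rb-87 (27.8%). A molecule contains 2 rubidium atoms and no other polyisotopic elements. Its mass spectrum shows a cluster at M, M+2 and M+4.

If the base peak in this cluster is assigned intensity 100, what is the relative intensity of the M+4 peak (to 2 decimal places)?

Term probabilities: M 0.5213, M+2 0.4014, M+4 0.0773. Base peak = M.
P(M) = C(2,0) × 0.722^2 × 0.278^0 = 1 × 0.521284 × 1.0000 = 0.521284 (base)
P(M+4) = C(2,2) × 0.722^0 × 0.278^2 = 1 × 1.0000 × 0.077284 = 0.077284
Relative intensity = 0.077284 / 0.521284 × 100 = 14.83

14.83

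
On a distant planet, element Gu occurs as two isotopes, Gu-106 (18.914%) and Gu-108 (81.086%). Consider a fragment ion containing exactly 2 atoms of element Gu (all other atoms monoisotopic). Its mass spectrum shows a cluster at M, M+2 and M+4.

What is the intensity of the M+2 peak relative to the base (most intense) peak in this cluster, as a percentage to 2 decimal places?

Term probabilities: M 0.0358, M+2 0.3067, M+4 0.6575. Base peak = M+4.
P(M+4) = C(2,2) × 0.18914^0 × 0.81086^2 = 1 × 1.0000 × 0.65749394 = 0.657494 (base)
P(M+2) = C(2,1) × 0.18914^1 × 0.81086^1 = 2 × 0.18914 × 0.81086 = 0.306732
Relative intensity = 0.306732 / 0.657494 × 100 = 46.65

46.65%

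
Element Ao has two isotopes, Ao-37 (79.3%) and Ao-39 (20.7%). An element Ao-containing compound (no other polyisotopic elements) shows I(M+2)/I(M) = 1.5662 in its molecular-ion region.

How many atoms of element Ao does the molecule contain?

6

The M+2/M ratio from n Ao atoms is n · q/p = n · 0.207/0.793.
n = 1.5662 × 0.793/0.207 = 6.00 ≈ 6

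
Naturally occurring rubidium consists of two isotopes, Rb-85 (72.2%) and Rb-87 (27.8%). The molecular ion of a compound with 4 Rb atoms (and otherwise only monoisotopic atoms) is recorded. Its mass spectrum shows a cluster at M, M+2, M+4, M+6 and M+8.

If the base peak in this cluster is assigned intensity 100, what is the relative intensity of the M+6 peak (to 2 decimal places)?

14.83

(0.722 + 0.278)^4 gives M 0.2717, M+2 0.4185, M+4 0.2417, M+6 0.0620, M+8 0.0060; the largest is M+2.
P(M+2) = C(4,1) × 0.722^3 × 0.278^1 = 4 × 0.37636705 × 0.2780 = 0.418520 (base)
P(M+6) = C(4,3) × 0.722^1 × 0.278^3 = 4 × 0.7220 × 0.02148495 = 0.062049
Relative intensity = 0.062049 / 0.418520 × 100 = 14.83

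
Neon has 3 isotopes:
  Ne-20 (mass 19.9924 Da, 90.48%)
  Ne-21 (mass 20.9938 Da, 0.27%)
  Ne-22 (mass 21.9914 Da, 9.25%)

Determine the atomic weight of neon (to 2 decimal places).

Ar = Σ fᵢ·mᵢ = 0.9048 × 19.9924 + 0.0027 × 20.9938 + 0.0925 × 21.9914
= 18.08912 + 0.05668 + 2.03420 = 20.18000 Da

20.18 Da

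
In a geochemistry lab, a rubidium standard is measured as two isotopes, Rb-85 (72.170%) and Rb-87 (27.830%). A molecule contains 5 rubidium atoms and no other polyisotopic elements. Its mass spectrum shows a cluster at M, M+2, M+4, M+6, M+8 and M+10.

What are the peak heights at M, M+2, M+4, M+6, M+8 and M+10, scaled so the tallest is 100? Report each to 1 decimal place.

The 5 Rb atoms are independent, so intensities follow the terms of (0.72170 + 0.27830)^5.
P(M) = 0.72170^5 = 0.195787
P(M+2) = 5 × 0.72170^4 × 0.27830^1 = 0.377494
P(M+4) = 10 × 0.72170^3 × 0.27830^2 = 0.291136
P(M+6) = 10 × 0.72170^2 × 0.27830^3 = 0.112267
P(M+8) = 5 × 0.72170^1 × 0.27830^4 = 0.021646
P(M+10) = 0.27830^5 = 0.001669
The M+2 peak is largest (0.377494); scaling to 100 gives 51.9 : 100.0 : 77.1 : 29.7 : 5.7 : 0.4.

51.9 : 100.0 : 77.1 : 29.7 : 5.7 : 0.4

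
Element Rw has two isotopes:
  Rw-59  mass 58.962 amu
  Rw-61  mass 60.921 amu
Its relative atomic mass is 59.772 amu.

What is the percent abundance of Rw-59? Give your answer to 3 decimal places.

58.652%

Writing the weighted mean with unknown fraction x of Rw-59:
58.962·x + 60.921·(1 − x) = 59.772
(58.962 − 60.921)·x = 59.772 − 60.921
x = -1.149 / -1.959 = 0.58652 → 58.652% Rw-59, 41.348% Rw-61.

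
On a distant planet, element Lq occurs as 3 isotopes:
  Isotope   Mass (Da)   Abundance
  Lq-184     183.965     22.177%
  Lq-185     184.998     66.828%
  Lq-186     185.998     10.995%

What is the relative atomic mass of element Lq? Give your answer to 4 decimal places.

The abundance-weighted mean is 0.22177 × 183.965 + 0.66828 × 184.998 + 0.10995 × 185.998
= 40.79792 + 123.63046 + 20.45048 = 184.87886 Da

184.8789 Da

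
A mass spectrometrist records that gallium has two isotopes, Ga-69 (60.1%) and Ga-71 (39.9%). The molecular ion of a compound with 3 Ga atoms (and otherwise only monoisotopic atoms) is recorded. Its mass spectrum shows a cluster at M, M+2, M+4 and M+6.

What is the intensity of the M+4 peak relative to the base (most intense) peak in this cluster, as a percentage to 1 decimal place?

66.4%

(0.601 + 0.399)^3 gives M 0.2171, M+2 0.4324, M+4 0.2870, M+6 0.0635; the largest is M+2.
P(M+2) = C(3,1) × 0.601^2 × 0.399^1 = 3 × 0.361201 × 0.3990 = 0.432358 (base)
P(M+4) = C(3,2) × 0.601^1 × 0.399^2 = 3 × 0.6010 × 0.159201 = 0.287039
Relative intensity = 0.287039 / 0.432358 × 100 = 66.4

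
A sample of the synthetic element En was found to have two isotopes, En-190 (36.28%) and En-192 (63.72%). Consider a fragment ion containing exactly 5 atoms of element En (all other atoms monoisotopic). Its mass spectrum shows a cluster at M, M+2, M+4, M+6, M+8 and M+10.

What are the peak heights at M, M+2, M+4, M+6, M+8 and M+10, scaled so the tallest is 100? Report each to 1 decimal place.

1.8 : 16.2 : 56.9 : 100.0 : 87.8 : 30.8

Each En atom is independently En-190 (p = 0.3628) or En-192 (q = 0.6372); the cluster is the binomial expansion (p + q)^5.
P(M) = 0.3628^5 = 0.006285
P(M+2) = 5 × 0.3628^4 × 0.6372^1 = 0.055197
P(M+4) = 10 × 0.3628^3 × 0.6372^2 = 0.193889
P(M+6) = 10 × 0.3628^2 × 0.6372^3 = 0.340535
P(M+8) = 5 × 0.3628^1 × 0.6372^4 = 0.299048
P(M+10) = 0.6372^5 = 0.105046
The M+6 peak is largest (0.340535); scaling to 100 gives 1.8 : 16.2 : 56.9 : 100.0 : 87.8 : 30.8.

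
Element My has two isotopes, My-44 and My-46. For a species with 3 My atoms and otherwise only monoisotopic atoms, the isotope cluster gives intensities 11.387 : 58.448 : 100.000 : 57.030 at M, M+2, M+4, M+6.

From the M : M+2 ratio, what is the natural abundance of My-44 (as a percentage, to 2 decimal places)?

36.89%

Let p = fractional abundance of My-44. I(M+2)/I(M) = [C(3,1)·p^2·(1−p)] / p^3 = 3·(1−p)/p = 58.448/11.387 = 5.1329
(1−p)/p = 5.1329/3 = 1.7110  ⇒  p = 1/(1 + 1.7110) = 0.3689
My-44: 36.89%, My-46: 63.11%.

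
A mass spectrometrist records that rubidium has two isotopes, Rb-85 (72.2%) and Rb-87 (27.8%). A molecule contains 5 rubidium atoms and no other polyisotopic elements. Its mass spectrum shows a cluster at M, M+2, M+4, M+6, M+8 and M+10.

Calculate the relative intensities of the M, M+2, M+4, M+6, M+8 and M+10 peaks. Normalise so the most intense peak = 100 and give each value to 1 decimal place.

Each Rb atom is independently Rb-85 (p = 0.722) or Rb-87 (q = 0.278); the cluster is the binomial expansion (p + q)^5.
P(M) = 0.722^5 = 0.196194
P(M+2) = 5 × 0.722^4 × 0.278^1 = 0.377714
P(M+4) = 10 × 0.722^3 × 0.278^2 = 0.290872
P(M+6) = 10 × 0.722^2 × 0.278^3 = 0.111998
P(M+8) = 5 × 0.722^1 × 0.278^4 = 0.021562
P(M+10) = 0.278^5 = 0.001660
The M+2 peak is largest (0.377714); scaling to 100 gives 51.9 : 100.0 : 77.0 : 29.7 : 5.7 : 0.4.

51.9 : 100.0 : 77.0 : 29.7 : 5.7 : 0.4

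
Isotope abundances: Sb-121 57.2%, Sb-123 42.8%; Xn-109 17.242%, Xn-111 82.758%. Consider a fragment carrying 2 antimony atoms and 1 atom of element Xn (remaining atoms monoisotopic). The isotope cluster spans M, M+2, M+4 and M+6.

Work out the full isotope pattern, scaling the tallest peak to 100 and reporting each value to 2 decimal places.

12.92 : 81.32 : 100.00 : 34.71

Antimony pattern (n=2): 0.327184 : 0.489632 : 0.183184
Element Xn pattern (n=1): 0.17242 : 0.82758
Convolve the two distributions (both contribute in 2-u steps):
  M: 0.327184×0.17242 = 0.056413
  M+2: 0.327184×0.82758 + 0.489632×0.17242 = 0.355193
  M+4: 0.489632×0.82758 + 0.183184×0.17242 = 0.436794
  M+6: 0.183184×0.82758 = 0.151599
Scale to base peak (0.436794) = 100: 12.92 : 81.32 : 100.00 : 34.71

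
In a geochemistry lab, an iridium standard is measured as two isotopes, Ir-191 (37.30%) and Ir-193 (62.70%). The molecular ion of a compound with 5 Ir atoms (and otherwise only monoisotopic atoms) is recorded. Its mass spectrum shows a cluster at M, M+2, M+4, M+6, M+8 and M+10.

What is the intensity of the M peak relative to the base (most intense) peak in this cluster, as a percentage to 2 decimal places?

2.11%

(0.3730 + 0.6270)^5 gives M 0.0072, M+2 0.0607, M+4 0.2040, M+6 0.3429, M+8 0.2882, M+10 0.0969; the largest is M+6.
P(M+6) = C(5,3) × 0.3730^2 × 0.6270^3 = 10 × 0.139129 × 0.24649188 = 0.342942 (base)
P(M) = C(5,0) × 0.3730^5 × 0.6270^0 = 1 × 0.00722012 × 1.0000 = 0.007220
Relative intensity = 0.007220 / 0.342942 × 100 = 2.11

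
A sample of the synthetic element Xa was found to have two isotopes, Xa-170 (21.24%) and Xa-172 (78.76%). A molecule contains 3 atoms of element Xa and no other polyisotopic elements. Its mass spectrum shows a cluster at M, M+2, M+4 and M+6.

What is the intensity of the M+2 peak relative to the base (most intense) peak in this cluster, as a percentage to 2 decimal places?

Binomial terms of (0.2124 + 0.7876)^3: M 0.0096, M+2 0.1066, M+4 0.3953, M+6 0.4886 → M+6 is the base peak.
P(M+6) = C(3,3) × 0.2124^0 × 0.7876^3 = 1 × 1.0000 × 0.48855912 = 0.488559 (base)
P(M+2) = C(3,1) × 0.2124^2 × 0.7876^1 = 3 × 0.04511376 × 0.7876 = 0.106595
Relative intensity = 0.106595 / 0.488559 × 100 = 21.82

21.82%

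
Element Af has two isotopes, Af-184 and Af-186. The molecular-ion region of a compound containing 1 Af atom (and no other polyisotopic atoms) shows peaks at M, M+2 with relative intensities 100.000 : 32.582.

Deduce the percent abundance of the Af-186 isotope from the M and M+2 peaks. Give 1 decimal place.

If p is the fraction of Af that is Af-184, then I(M+2)/I(M) = [C(1,1)·p^0·(1−p)] / p^1 = 1·(1−p)/p = 32.582/100.000 = 0.3258
(1−p)/p = 0.3258/1 = 0.3258  ⇒  p = 1/(1 + 0.3258) = 0.7543
Af-184: 75.4%, Af-186: 24.6%.

24.6%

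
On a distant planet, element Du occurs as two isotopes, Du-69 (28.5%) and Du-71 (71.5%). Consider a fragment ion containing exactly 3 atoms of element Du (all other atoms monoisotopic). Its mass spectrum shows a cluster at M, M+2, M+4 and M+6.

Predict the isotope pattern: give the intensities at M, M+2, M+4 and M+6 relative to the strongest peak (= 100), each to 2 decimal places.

The 3 Du atoms are independent, so intensities follow the terms of (0.285 + 0.715)^3.
P(M) = 0.285^3 = 0.023149
P(M+2) = 3 × 0.285^2 × 0.715^1 = 0.174228
P(M+4) = 3 × 0.285^1 × 0.715^2 = 0.437097
P(M+6) = 0.715^3 = 0.365526
The M+4 peak is largest (0.437097); scaling to 100 gives 5.30 : 39.86 : 100.00 : 83.63.

5.30 : 39.86 : 100.00 : 83.63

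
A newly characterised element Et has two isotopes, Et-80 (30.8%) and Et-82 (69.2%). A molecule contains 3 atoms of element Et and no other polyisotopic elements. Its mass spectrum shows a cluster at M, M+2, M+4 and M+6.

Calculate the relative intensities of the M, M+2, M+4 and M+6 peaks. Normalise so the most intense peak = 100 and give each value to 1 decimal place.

Expanding (0.308 + 0.692)^3:
P(M) = 0.308^3 = 0.029218
P(M+2) = 3 × 0.308^2 × 0.692^1 = 0.196938
P(M+4) = 3 × 0.308^1 × 0.692^2 = 0.442470
P(M+6) = 0.692^3 = 0.331374
The M+4 peak is largest (0.442470); scaling to 100 gives 6.6 : 44.5 : 100.0 : 74.9.

6.6 : 44.5 : 100.0 : 74.9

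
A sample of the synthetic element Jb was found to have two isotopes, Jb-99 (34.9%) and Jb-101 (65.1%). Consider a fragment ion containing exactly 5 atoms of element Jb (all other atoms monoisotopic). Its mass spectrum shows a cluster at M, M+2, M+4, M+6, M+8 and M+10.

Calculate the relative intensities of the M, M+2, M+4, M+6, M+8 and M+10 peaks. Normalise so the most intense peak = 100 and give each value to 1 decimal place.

The 5 Jb atoms are independent, so intensities follow the terms of (0.349 + 0.651)^5.
P(M) = 0.349^5 = 0.005178
P(M+2) = 5 × 0.349^4 × 0.651^1 = 0.048289
P(M+4) = 10 × 0.349^3 × 0.651^2 = 0.180152
P(M+6) = 10 × 0.349^2 × 0.651^3 = 0.336042
P(M+8) = 5 × 0.349^1 × 0.651^4 = 0.313415
P(M+10) = 0.651^5 = 0.116924
The M+6 peak is largest (0.336042); scaling to 100 gives 1.5 : 14.4 : 53.6 : 100.0 : 93.3 : 34.8.

1.5 : 14.4 : 53.6 : 100.0 : 93.3 : 34.8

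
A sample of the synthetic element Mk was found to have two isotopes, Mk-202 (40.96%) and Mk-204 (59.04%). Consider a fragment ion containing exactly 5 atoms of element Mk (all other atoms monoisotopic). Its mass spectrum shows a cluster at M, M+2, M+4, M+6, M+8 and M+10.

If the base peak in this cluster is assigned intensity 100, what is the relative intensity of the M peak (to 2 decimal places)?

3.34

(0.4096 + 0.5904)^5 gives M 0.0115, M+2 0.0831, M+4 0.2395, M+6 0.3453, M+8 0.2488, M+10 0.0717; the largest is M+6.
P(M+6) = C(5,3) × 0.4096^2 × 0.5904^3 = 10 × 0.16777216 × 0.205797 = 0.345270 (base)
P(M) = C(5,0) × 0.4096^5 × 0.5904^0 = 1 × 0.01152922 × 1.0000 = 0.011529
Relative intensity = 0.011529 / 0.345270 × 100 = 3.34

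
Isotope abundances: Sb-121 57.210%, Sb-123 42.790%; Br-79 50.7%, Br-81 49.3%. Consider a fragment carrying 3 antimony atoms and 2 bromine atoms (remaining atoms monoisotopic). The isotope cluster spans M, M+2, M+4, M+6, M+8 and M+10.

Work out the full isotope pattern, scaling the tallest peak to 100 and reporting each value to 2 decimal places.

14.31 : 59.94 : 100.00 : 83.06 : 34.36 : 5.66

Antimony pattern (n=3): 0.18724742 : 0.42015297 : 0.3142518 : 0.07834781
Bromine pattern (n=2): 0.257049 : 0.499902 : 0.243049
Convolve the two distributions (both contribute in 2-u steps):
  M: 0.18724742×0.257049 = 0.048132
  M+2: 0.18724742×0.499902 + 0.42015297×0.257049 = 0.201605
  M+4: 0.18724742×0.243049 + 0.42015297×0.499902 + 0.3142518×0.257049 = 0.336324
  M+6: 0.42015297×0.243049 + 0.3142518×0.499902 + 0.07834781×0.257049 = 0.279352
  M+8: 0.3142518×0.243049 + 0.07834781×0.499902 = 0.115545
  M+10: 0.07834781×0.243049 = 0.019042
Scale to base peak (0.336324) = 100: 14.31 : 59.94 : 100.00 : 83.06 : 34.36 : 5.66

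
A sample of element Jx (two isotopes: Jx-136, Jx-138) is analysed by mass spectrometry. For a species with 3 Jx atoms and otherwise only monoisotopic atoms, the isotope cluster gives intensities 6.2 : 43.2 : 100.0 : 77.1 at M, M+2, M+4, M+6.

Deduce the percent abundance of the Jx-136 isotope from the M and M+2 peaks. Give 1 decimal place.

30.1%

Let p = fractional abundance of Jx-136. I(M+2)/I(M) = [C(3,1)·p^2·(1−p)] / p^3 = 3·(1−p)/p = 43.2/6.2 = 6.9677
(1−p)/p = 6.9677/3 = 2.3226  ⇒  p = 1/(1 + 2.3226) = 0.3010
Jx-136: 30.1%, Jx-138: 69.9%.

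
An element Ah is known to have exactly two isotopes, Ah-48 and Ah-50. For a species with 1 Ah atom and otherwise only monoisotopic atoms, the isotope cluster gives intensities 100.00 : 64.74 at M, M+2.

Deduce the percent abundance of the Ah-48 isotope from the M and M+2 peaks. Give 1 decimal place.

If p is the fraction of Ah that is Ah-48, then I(M+2)/I(M) = [C(1,1)·p^0·(1−p)] / p^1 = 1·(1−p)/p = 64.74/100.00 = 0.6474
(1−p)/p = 0.6474/1 = 0.6474  ⇒  p = 1/(1 + 0.6474) = 0.6070
Ah-48: 60.7%, Ah-50: 39.3%.

60.7%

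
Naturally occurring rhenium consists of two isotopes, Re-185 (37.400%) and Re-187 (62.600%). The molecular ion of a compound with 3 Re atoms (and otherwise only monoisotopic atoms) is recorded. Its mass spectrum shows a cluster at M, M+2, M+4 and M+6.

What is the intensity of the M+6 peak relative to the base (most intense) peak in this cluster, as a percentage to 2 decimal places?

(0.37400 + 0.62600)^3 gives M 0.0523, M+2 0.2627, M+4 0.4397, M+6 0.2453; the largest is M+4.
P(M+4) = C(3,2) × 0.37400^1 × 0.62600^2 = 3 × 0.3740 × 0.391876 = 0.439685 (base)
P(M+6) = C(3,3) × 0.37400^0 × 0.62600^3 = 1 × 1.0000 × 0.24531438 = 0.245314
Relative intensity = 0.245314 / 0.439685 × 100 = 55.79

55.79%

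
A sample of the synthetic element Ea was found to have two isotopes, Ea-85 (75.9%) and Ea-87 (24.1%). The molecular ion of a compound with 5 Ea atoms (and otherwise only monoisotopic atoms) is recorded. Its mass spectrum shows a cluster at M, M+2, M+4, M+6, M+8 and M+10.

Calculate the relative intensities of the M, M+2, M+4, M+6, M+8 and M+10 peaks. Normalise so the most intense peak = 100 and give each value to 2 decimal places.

62.99 : 100.00 : 63.50 : 20.16 : 3.20 : 0.20

Expanding (0.759 + 0.241)^5:
P(M) = 0.759^5 = 0.251889
P(M+2) = 5 × 0.759^4 × 0.241^1 = 0.399903
P(M+4) = 10 × 0.759^3 × 0.241^2 = 0.253957
P(M+6) = 10 × 0.759^2 × 0.241^3 = 0.080637
P(M+8) = 5 × 0.759^1 × 0.241^4 = 0.012802
P(M+10) = 0.241^5 = 0.000813
The M+2 peak is largest (0.399903); scaling to 100 gives 62.99 : 100.00 : 63.50 : 20.16 : 3.20 : 0.20.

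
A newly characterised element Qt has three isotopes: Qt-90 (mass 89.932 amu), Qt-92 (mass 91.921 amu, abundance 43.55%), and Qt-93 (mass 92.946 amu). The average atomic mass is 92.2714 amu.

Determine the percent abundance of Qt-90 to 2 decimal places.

The remaining 56.45% is split between Qt-90 (fraction x) and Qt-93 (fraction 0.5645 − x).
Substituting: 89.932x + 92.946(0.5645 − x) = 52.2398045
(89.932 − 92.946)x = -0.2282125  ⇒  x = 0.07572, y = 0.48878
Qt-90: 7.57%, Qt-93: 48.88%.

7.57%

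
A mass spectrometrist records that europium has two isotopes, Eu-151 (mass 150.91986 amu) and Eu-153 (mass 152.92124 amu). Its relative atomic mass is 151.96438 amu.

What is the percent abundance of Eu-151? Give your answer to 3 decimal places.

Writing the weighted mean with unknown fraction x of Eu-151:
150.91986·x + 152.92124·(1 − x) = 151.96438
(150.91986 − 152.92124)·x = 151.96438 − 152.92124
x = -0.95686 / -2.00138 = 0.47810 → 47.810% Eu-151, 52.190% Eu-153.

47.810%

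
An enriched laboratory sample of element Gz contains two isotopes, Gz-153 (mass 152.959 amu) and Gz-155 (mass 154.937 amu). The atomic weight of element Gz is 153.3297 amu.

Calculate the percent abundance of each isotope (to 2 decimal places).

Writing the weighted mean with unknown fraction x of Gz-153:
152.959·x + 154.937·(1 − x) = 153.3297
(152.959 − 154.937)·x = 153.3297 − 154.937
x = -1.6073 / -1.978 = 0.81259 → 81.26% Gz-153, 18.74% Gz-155.

Gz-153: 81.26%, Gz-155: 18.74%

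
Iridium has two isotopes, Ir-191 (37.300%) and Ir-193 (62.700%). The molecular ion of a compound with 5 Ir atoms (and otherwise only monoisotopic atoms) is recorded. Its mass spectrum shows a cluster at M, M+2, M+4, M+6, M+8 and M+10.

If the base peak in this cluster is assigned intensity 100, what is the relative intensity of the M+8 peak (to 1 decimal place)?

84.0

Binomial terms of (0.37300 + 0.62700)^5: M 0.0072, M+2 0.0607, M+4 0.2040, M+6 0.3429, M+8 0.2882, M+10 0.0969 → M+6 is the base peak.
P(M+6) = C(5,3) × 0.37300^2 × 0.62700^3 = 10 × 0.139129 × 0.24649188 = 0.342942 (base)
P(M+8) = C(5,4) × 0.37300^1 × 0.62700^4 = 5 × 0.3730 × 0.15455041 = 0.288237
Relative intensity = 0.288237 / 0.342942 × 100 = 84.0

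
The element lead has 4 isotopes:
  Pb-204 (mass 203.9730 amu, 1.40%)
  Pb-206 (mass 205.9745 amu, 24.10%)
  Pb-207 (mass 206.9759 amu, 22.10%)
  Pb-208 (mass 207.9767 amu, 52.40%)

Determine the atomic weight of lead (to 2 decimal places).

207.22 amu

Ar = Σ fᵢ·mᵢ = 0.0140 × 203.9730 + 0.2410 × 205.9745 + 0.2210 × 206.9759 + 0.5240 × 207.9767
= 2.85562 + 49.63985 + 45.74167 + 108.97979 = 207.21693 amu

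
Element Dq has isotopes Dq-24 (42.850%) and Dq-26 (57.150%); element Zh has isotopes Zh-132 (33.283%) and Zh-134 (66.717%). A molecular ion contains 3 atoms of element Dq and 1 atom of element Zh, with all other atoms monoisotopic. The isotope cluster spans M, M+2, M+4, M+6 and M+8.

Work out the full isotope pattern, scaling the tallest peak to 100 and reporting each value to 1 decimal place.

Element Dq pattern (n=3): 0.07867785 : 0.3148032 : 0.41986005 : 0.1866589
Element Zh pattern (n=1): 0.33283 : 0.66717
Convolve the two distributions (both contribute in 2-u steps):
  M: 0.07867785×0.33283 = 0.026186
  M+2: 0.07867785×0.66717 + 0.3148032×0.33283 = 0.157267
  M+4: 0.3148032×0.66717 + 0.41986005×0.33283 = 0.349769
  M+6: 0.41986005×0.66717 + 0.1866589×0.33283 = 0.342244
  M+8: 0.1866589×0.66717 = 0.124533
Scale to base peak (0.349769) = 100: 7.5 : 45.0 : 100.0 : 97.8 : 35.6

7.5 : 45.0 : 100.0 : 97.8 : 35.6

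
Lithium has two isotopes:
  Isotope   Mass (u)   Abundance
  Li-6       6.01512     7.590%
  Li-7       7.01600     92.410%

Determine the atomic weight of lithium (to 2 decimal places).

The abundance-weighted mean is 0.07590 × 6.01512 + 0.92410 × 7.01600
= 0.456548 + 6.483486 = 6.940034 u

6.94 u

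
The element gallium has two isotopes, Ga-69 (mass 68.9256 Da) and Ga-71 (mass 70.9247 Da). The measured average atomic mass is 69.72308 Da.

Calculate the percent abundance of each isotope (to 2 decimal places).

Ga-69: 60.11%, Ga-71: 39.89%

Let x be the fractional abundance of Ga-69; then Ga-71 has abundance 1 − x.
68.9256·x + 70.9247·(1 − x) = 69.72308
(68.9256 − 70.9247)·x = 69.72308 − 70.9247
x = -1.20162 / -1.9991 = 0.60108 → 60.11% Ga-69, 39.89% Ga-71.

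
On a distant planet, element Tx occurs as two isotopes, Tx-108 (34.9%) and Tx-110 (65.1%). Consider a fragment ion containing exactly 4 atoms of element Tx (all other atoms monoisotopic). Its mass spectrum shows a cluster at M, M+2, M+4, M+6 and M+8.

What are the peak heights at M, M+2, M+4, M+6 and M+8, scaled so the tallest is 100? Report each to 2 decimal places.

3.85 : 28.74 : 80.41 : 100.00 : 46.63

Each Tx atom is independently Tx-108 (p = 0.349) or Tx-110 (q = 0.651); the cluster is the binomial expansion (p + q)^4.
P(M) = 0.349^4 = 0.014835
P(M+2) = 4 × 0.349^3 × 0.651^1 = 0.110692
P(M+4) = 6 × 0.349^2 × 0.651^2 = 0.309716
P(M+6) = 4 × 0.349^1 × 0.651^3 = 0.385149
P(M+8) = 0.651^4 = 0.179607
The M+6 peak is largest (0.385149); scaling to 100 gives 3.85 : 28.74 : 80.41 : 100.00 : 46.63.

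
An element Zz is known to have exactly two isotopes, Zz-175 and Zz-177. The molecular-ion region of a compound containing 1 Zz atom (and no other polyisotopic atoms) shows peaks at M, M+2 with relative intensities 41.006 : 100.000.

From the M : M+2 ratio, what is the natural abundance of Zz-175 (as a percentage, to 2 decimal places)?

29.08%

Write p for the Zz-175 fraction. I(M+2)/I(M) = [C(1,1)·p^0·(1−p)] / p^1 = 1·(1−p)/p = 100.000/41.006 = 2.4387
(1−p)/p = 2.4387/1 = 2.4387  ⇒  p = 1/(1 + 2.4387) = 0.2908
Zz-175: 29.08%, Zz-177: 70.92%.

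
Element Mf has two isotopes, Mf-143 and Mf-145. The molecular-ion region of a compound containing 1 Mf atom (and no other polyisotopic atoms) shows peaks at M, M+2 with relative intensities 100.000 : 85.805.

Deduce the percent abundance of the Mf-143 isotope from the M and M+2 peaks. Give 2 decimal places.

53.82%

Write p for the Mf-143 fraction. I(M+2)/I(M) = [C(1,1)·p^0·(1−p)] / p^1 = 1·(1−p)/p = 85.805/100.000 = 0.8581
(1−p)/p = 0.8581/1 = 0.8581  ⇒  p = 1/(1 + 0.8581) = 0.5382
Mf-143: 53.82%, Mf-145: 46.18%.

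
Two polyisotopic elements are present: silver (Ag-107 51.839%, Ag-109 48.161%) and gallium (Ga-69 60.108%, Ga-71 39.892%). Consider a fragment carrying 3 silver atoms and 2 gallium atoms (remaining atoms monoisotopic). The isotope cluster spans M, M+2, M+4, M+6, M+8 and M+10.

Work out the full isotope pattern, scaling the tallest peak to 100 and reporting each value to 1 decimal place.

Silver pattern (n=3): 0.13930601 : 0.38826655 : 0.36071887 : 0.11170857
Gallium pattern (n=2): 0.36129717 : 0.47956567 : 0.15913717
Convolve the two distributions (both contribute in 2-u steps):
  M: 0.13930601×0.36129717 = 0.050331
  M+2: 0.13930601×0.47956567 + 0.38826655×0.36129717 = 0.207086
  M+4: 0.13930601×0.15913717 + 0.38826655×0.47956567 + 0.36071887×0.36129717 = 0.338695
  M+6: 0.38826655×0.15913717 + 0.36071887×0.47956567 + 0.11170857×0.36129717 = 0.275136
  M+8: 0.36071887×0.15913717 + 0.11170857×0.47956567 = 0.110975
  M+10: 0.11170857×0.15913717 = 0.017777
Scale to base peak (0.338695) = 100: 14.9 : 61.1 : 100.0 : 81.2 : 32.8 : 5.2

14.9 : 61.1 : 100.0 : 81.2 : 32.8 : 5.2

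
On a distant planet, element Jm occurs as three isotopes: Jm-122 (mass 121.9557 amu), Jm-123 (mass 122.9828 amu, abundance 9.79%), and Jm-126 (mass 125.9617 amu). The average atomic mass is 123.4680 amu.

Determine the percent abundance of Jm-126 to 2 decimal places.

The remaining 90.21% is split between Jm-122 (fraction x) and Jm-126 (fraction 0.9021 − x).
Substituting: 121.9557x + 125.9617(0.9021 − x) = 111.42798388
(121.9557 − 125.9617)x = -2.20206569  ⇒  x = 0.54969, y = 0.35241
Jm-122: 54.97%, Jm-126: 35.24%.

35.24%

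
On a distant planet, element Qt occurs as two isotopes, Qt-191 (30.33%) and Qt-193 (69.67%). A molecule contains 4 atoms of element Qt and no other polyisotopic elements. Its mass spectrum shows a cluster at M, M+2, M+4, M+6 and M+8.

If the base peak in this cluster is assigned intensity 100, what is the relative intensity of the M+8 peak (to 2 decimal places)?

Term probabilities: M 0.0085, M+2 0.0778, M+4 0.2679, M+6 0.4103, M+8 0.2356. Base peak = M+6.
P(M+6) = C(4,3) × 0.3033^1 × 0.6967^3 = 4 × 0.3033 × 0.33817183 = 0.410270 (base)
P(M+8) = C(4,4) × 0.3033^0 × 0.6967^4 = 1 × 1.0000 × 0.23560432 = 0.235604
Relative intensity = 0.235604 / 0.410270 × 100 = 57.43

57.43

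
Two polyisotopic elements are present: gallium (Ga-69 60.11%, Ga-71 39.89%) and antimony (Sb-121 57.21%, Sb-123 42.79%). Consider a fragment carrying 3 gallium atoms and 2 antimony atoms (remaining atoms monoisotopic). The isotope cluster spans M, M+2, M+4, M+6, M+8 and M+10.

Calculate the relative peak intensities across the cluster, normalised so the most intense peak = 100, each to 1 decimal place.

Gallium pattern (n=3): 0.21719018 : 0.43239309 : 0.28694328 : 0.06347345
Antimony pattern (n=2): 0.32729841 : 0.48960318 : 0.18309841
Convolve the two distributions (both contribute in 2-u steps):
  M: 0.21719018×0.32729841 = 0.071086
  M+2: 0.21719018×0.48960318 + 0.43239309×0.32729841 = 0.247859
  M+4: 0.21719018×0.18309841 + 0.43239309×0.48960318 + 0.28694328×0.32729841 = 0.345384
  M+6: 0.43239309×0.18309841 + 0.28694328×0.48960318 + 0.06347345×0.32729841 = 0.240434
  M+8: 0.28694328×0.18309841 + 0.06347345×0.48960318 = 0.083616
  M+10: 0.06347345×0.18309841 = 0.011622
Scale to base peak (0.345384) = 100: 20.6 : 71.8 : 100.0 : 69.6 : 24.2 : 3.4

20.6 : 71.8 : 100.0 : 69.6 : 24.2 : 3.4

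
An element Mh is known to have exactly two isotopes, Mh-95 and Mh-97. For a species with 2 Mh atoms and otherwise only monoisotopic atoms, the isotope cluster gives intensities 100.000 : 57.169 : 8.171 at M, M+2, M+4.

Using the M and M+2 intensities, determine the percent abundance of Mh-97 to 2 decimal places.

Let p = fractional abundance of Mh-95. I(M+2)/I(M) = [C(2,1)·p^1·(1−p)] / p^2 = 2·(1−p)/p = 57.169/100.000 = 0.5717
(1−p)/p = 0.5717/2 = 0.2858  ⇒  p = 1/(1 + 0.2858) = 0.7777
Mh-95: 77.77%, Mh-97: 22.23%.

22.23%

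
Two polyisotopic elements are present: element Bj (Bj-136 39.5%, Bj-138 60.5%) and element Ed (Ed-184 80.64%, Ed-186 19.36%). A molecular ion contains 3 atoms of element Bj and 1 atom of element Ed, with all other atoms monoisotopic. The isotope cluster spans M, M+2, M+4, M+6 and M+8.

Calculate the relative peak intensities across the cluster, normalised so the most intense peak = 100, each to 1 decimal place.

Element Bj pattern (n=3): 0.06162988 : 0.28318538 : 0.43373963 : 0.22144512
Element Ed pattern (n=1): 0.8064 : 0.1936
Convolve the two distributions (both contribute in 2-u steps):
  M: 0.06162988×0.8064 = 0.049698
  M+2: 0.06162988×0.1936 + 0.28318538×0.8064 = 0.240292
  M+4: 0.28318538×0.1936 + 0.43373963×0.8064 = 0.404592
  M+6: 0.43373963×0.1936 + 0.22144512×0.8064 = 0.262545
  M+8: 0.22144512×0.1936 = 0.042872
Scale to base peak (0.404592) = 100: 12.3 : 59.4 : 100.0 : 64.9 : 10.6

12.3 : 59.4 : 100.0 : 64.9 : 10.6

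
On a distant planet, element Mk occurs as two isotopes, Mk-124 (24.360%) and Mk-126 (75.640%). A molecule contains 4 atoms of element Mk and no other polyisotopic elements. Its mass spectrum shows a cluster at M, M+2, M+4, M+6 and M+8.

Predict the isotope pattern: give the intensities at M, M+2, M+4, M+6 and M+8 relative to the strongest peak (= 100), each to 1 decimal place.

Each Mk atom is independently Mk-124 (p = 0.24360) or Mk-126 (q = 0.75640); the cluster is the binomial expansion (p + q)^4.
P(M) = 0.24360^4 = 0.003521
P(M+2) = 4 × 0.24360^3 × 0.75640^1 = 0.043736
P(M+4) = 6 × 0.24360^2 × 0.75640^2 = 0.203708
P(M+6) = 4 × 0.24360^1 × 0.75640^3 = 0.421689
P(M+8) = 0.75640^4 = 0.327345
The M+6 peak is largest (0.421689); scaling to 100 gives 0.8 : 10.4 : 48.3 : 100.0 : 77.6.

0.8 : 10.4 : 48.3 : 100.0 : 77.6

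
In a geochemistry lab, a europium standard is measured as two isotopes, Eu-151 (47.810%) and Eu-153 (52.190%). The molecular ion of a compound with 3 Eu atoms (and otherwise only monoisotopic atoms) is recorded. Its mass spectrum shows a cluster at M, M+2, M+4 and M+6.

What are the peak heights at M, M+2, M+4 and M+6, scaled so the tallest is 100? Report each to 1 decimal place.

28.0 : 91.6 : 100.0 : 36.4

Each Eu atom is independently Eu-151 (p = 0.47810) or Eu-153 (q = 0.52190); the cluster is the binomial expansion (p + q)^3.
P(M) = 0.47810^3 = 0.109284
P(M+2) = 3 × 0.47810^2 × 0.52190^1 = 0.357887
P(M+4) = 3 × 0.47810^1 × 0.52190^2 = 0.390674
P(M+6) = 0.52190^3 = 0.142155
The M+4 peak is largest (0.390674); scaling to 100 gives 28.0 : 91.6 : 100.0 : 36.4.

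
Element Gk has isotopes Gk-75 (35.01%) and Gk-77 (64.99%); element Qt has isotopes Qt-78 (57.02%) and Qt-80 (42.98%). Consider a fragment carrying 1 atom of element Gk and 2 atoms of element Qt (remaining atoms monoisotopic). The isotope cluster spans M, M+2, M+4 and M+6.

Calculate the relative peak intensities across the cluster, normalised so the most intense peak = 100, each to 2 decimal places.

29.70 : 99.92 : 100.00 : 31.33

Element Gk pattern (n=1): 0.3501 : 0.6499
Element Qt pattern (n=2): 0.32512804 : 0.49014392 : 0.18472804
Convolve the two distributions (both contribute in 2-u steps):
  M: 0.3501×0.32512804 = 0.113827
  M+2: 0.3501×0.49014392 + 0.6499×0.32512804 = 0.382900
  M+4: 0.3501×0.18472804 + 0.6499×0.49014392 = 0.383218
  M+6: 0.6499×0.18472804 = 0.120055
Scale to base peak (0.383218) = 100: 29.70 : 99.92 : 100.00 : 31.33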